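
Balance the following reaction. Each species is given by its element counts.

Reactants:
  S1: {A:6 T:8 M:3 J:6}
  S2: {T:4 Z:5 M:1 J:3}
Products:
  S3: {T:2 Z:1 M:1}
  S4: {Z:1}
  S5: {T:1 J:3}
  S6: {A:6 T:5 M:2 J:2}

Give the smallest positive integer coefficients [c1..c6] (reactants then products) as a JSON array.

Coefficients: [3, 1, 4, 1, 5, 3]

A: 3·6+1·0 = 18 | 4·0+1·0+5·0+3·6 = 18
T: 3·8+1·4 = 28 | 4·2+1·0+5·1+3·5 = 28
Z: 3·0+1·5 = 5 | 4·1+1·1+5·0+3·0 = 5
M: 3·3+1·1 = 10 | 4·1+1·0+5·0+3·2 = 10
J: 3·6+1·3 = 21 | 4·0+1·0+5·3+3·2 = 21
gcd(3,1,4,1,5,3) = 1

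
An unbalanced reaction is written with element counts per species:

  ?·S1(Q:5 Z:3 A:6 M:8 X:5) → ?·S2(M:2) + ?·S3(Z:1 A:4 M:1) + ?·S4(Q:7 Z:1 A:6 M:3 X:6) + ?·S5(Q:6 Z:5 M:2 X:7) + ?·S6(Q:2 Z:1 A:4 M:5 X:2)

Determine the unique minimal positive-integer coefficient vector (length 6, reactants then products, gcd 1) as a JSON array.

Coefficients: [3, 6, 2, 1, 1, 1]

Q: 3·5 = 15 | 6·0+2·0+1·7+1·6+1·2 = 15
Z: 3·3 = 9 | 6·0+2·1+1·1+1·5+1·1 = 9
A: 3·6 = 18 | 6·0+2·4+1·6+1·0+1·4 = 18
M: 3·8 = 24 | 6·2+2·1+1·3+1·2+1·5 = 24
X: 3·5 = 15 | 6·0+2·0+1·6+1·7+1·2 = 15
gcd(3,6,2,1,1,1) = 1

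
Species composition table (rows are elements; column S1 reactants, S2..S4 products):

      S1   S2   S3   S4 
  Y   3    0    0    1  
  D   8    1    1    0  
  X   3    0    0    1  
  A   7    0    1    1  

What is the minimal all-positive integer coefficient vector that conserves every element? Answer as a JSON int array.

Y: 1·3 = 3 | 4·0+4·0+3·1 = 3
D: 1·8 = 8 | 4·1+4·1+3·0 = 8
X: 1·3 = 3 | 4·0+4·0+3·1 = 3
A: 1·7 = 7 | 4·0+4·1+3·1 = 7
gcd(1,4,4,3) = 1

Coefficients: [1, 4, 4, 3]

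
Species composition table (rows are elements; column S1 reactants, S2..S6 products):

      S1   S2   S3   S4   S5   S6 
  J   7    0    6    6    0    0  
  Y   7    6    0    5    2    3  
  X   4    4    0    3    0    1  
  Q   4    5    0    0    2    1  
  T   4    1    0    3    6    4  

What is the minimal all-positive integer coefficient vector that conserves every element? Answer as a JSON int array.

J: 6·7 = 42 | 4·0+5·6+2·6+1·0+2·0 = 42
Y: 6·7 = 42 | 4·6+5·0+2·5+1·2+2·3 = 42
X: 6·4 = 24 | 4·4+5·0+2·3+1·0+2·1 = 24
Q: 6·4 = 24 | 4·5+5·0+2·0+1·2+2·1 = 24
T: 6·4 = 24 | 4·1+5·0+2·3+1·6+2·4 = 24
gcd(6,4,5,2,1,2) = 1

Coefficients: [6, 4, 5, 2, 1, 2]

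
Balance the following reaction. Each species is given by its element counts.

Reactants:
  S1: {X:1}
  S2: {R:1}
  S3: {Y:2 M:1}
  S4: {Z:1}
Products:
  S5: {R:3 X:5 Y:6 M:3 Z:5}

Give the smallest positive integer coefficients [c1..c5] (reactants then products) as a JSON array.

R: 5·0+3·1+3·0+5·0 = 3 | 1·3 = 3
X: 5·1+3·0+3·0+5·0 = 5 | 1·5 = 5
Y: 5·0+3·0+3·2+5·0 = 6 | 1·6 = 6
M: 5·0+3·0+3·1+5·0 = 3 | 1·3 = 3
Z: 5·0+3·0+3·0+5·1 = 5 | 1·5 = 5
gcd(5,3,3,5,1) = 1

Coefficients: [5, 3, 3, 5, 1]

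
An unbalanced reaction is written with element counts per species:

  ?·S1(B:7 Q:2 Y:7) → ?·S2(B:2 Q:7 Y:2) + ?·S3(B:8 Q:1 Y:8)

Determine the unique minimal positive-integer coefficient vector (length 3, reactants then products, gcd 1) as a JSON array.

Coefficients: [6, 1, 5]

B: 6·7 = 42 | 1·2+5·8 = 42
Q: 6·2 = 12 | 1·7+5·1 = 12
Y: 6·7 = 42 | 1·2+5·8 = 42
gcd(6,1,5) = 1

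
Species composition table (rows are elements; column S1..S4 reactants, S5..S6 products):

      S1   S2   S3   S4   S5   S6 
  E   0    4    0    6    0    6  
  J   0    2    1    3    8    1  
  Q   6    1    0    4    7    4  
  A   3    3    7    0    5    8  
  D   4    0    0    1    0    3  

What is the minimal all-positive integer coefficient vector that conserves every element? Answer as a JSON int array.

E: 2·0+3·4+2·0+1·6 = 18 | 1·0+3·6 = 18
J: 2·0+3·2+2·1+1·3 = 11 | 1·8+3·1 = 11
Q: 2·6+3·1+2·0+1·4 = 19 | 1·7+3·4 = 19
A: 2·3+3·3+2·7+1·0 = 29 | 1·5+3·8 = 29
D: 2·4+3·0+2·0+1·1 = 9 | 1·0+3·3 = 9
gcd(2,3,2,1,1,3) = 1

Coefficients: [2, 3, 2, 1, 1, 3]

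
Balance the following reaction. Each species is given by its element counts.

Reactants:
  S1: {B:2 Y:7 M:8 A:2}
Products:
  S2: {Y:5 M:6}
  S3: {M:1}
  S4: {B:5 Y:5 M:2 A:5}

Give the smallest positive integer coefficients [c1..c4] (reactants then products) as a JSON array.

Coefficients: [5, 5, 6, 2]

B: 5·2 = 10 | 5·0+6·0+2·5 = 10
Y: 5·7 = 35 | 5·5+6·0+2·5 = 35
M: 5·8 = 40 | 5·6+6·1+2·2 = 40
A: 5·2 = 10 | 5·0+6·0+2·5 = 10
gcd(5,5,6,2) = 1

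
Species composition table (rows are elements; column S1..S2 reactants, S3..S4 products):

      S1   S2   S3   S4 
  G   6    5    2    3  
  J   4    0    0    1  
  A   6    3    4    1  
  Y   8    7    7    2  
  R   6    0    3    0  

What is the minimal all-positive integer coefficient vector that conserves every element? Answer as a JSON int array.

Coefficients: [1, 2, 2, 4]

G: 1·6+2·5 = 16 | 2·2+4·3 = 16
J: 1·4+2·0 = 4 | 2·0+4·1 = 4
A: 1·6+2·3 = 12 | 2·4+4·1 = 12
Y: 1·8+2·7 = 22 | 2·7+4·2 = 22
R: 1·6+2·0 = 6 | 2·3+4·0 = 6
gcd(1,2,2,4) = 1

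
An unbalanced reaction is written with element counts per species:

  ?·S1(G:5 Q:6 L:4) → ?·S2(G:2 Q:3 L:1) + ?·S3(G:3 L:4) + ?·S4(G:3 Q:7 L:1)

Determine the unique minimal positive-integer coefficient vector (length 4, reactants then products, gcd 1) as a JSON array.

Coefficients: [4, 1, 3, 3]

G: 4·5 = 20 | 1·2+3·3+3·3 = 20
Q: 4·6 = 24 | 1·3+3·0+3·7 = 24
L: 4·4 = 16 | 1·1+3·4+3·1 = 16
gcd(4,1,3,3) = 1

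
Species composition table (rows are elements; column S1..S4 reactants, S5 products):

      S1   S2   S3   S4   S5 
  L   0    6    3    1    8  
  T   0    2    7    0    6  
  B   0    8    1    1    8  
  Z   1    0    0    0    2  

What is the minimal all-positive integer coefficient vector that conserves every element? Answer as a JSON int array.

L: 6·0+2·6+2·3+6·1 = 24 | 3·8 = 24
T: 6·0+2·2+2·7+6·0 = 18 | 3·6 = 18
B: 6·0+2·8+2·1+6·1 = 24 | 3·8 = 24
Z: 6·1+2·0+2·0+6·0 = 6 | 3·2 = 6
gcd(6,2,2,6,3) = 1

Coefficients: [6, 2, 2, 6, 3]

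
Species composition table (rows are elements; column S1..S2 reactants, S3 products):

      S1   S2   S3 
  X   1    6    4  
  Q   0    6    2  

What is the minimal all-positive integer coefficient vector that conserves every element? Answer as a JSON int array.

X: 6·1+1·6 = 12 | 3·4 = 12
Q: 6·0+1·6 = 6 | 3·2 = 6
gcd(6,1,3) = 1

Coefficients: [6, 1, 3]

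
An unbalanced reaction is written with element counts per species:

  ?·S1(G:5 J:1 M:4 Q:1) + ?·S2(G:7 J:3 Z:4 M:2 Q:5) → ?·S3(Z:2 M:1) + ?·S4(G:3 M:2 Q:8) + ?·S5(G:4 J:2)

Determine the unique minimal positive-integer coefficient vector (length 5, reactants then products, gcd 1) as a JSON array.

G: 1·5+3·7 = 26 | 6·0+2·3+5·4 = 26
J: 1·1+3·3 = 10 | 6·0+2·0+5·2 = 10
Z: 1·0+3·4 = 12 | 6·2+2·0+5·0 = 12
M: 1·4+3·2 = 10 | 6·1+2·2+5·0 = 10
Q: 1·1+3·5 = 16 | 6·0+2·8+5·0 = 16
gcd(1,3,6,2,5) = 1

Coefficients: [1, 3, 6, 2, 5]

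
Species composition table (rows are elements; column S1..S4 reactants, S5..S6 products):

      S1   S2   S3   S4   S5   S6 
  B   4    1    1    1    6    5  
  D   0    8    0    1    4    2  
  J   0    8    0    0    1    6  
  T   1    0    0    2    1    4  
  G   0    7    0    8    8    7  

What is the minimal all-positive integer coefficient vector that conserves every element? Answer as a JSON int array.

Coefficients: [2, 1, 6, 2, 2, 1]

B: 2·4+1·1+6·1+2·1 = 17 | 2·6+1·5 = 17
D: 2·0+1·8+6·0+2·1 = 10 | 2·4+1·2 = 10
J: 2·0+1·8+6·0+2·0 = 8 | 2·1+1·6 = 8
T: 2·1+1·0+6·0+2·2 = 6 | 2·1+1·4 = 6
G: 2·0+1·7+6·0+2·8 = 23 | 2·8+1·7 = 23
gcd(2,1,6,2,2,1) = 1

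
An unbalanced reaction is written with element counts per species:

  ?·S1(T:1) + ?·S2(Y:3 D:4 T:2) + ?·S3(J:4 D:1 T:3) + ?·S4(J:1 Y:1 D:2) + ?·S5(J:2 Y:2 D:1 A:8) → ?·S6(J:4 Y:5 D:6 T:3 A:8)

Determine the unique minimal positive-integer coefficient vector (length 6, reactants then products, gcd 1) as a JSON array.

J: 6·0+3·0+1·4+6·1+5·2 = 20 | 5·4 = 20
Y: 6·0+3·3+1·0+6·1+5·2 = 25 | 5·5 = 25
D: 6·0+3·4+1·1+6·2+5·1 = 30 | 5·6 = 30
T: 6·1+3·2+1·3+6·0+5·0 = 15 | 5·3 = 15
A: 6·0+3·0+1·0+6·0+5·8 = 40 | 5·8 = 40
gcd(6,3,1,6,5,5) = 1

Coefficients: [6, 3, 1, 6, 5, 5]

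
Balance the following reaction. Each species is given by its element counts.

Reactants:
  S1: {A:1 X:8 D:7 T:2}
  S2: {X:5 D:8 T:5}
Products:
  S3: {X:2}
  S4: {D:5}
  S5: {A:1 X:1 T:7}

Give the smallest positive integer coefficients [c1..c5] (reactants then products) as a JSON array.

A: 1·1+1·0 = 1 | 6·0+3·0+1·1 = 1
X: 1·8+1·5 = 13 | 6·2+3·0+1·1 = 13
D: 1·7+1·8 = 15 | 6·0+3·5+1·0 = 15
T: 1·2+1·5 = 7 | 6·0+3·0+1·7 = 7
gcd(1,1,6,3,1) = 1

Coefficients: [1, 1, 6, 3, 1]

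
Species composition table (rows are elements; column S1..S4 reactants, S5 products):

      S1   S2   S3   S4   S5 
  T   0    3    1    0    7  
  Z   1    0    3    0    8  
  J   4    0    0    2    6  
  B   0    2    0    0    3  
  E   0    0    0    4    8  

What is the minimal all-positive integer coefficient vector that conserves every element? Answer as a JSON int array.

T: 1·0+3·3+5·1+4·0 = 14 | 2·7 = 14
Z: 1·1+3·0+5·3+4·0 = 16 | 2·8 = 16
J: 1·4+3·0+5·0+4·2 = 12 | 2·6 = 12
B: 1·0+3·2+5·0+4·0 = 6 | 2·3 = 6
E: 1·0+3·0+5·0+4·4 = 16 | 2·8 = 16
gcd(1,3,5,4,2) = 1

Coefficients: [1, 3, 5, 4, 2]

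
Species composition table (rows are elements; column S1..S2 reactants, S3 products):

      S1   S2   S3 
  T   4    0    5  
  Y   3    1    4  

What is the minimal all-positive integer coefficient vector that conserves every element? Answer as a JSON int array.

T: 5·4+1·0 = 20 | 4·5 = 20
Y: 5·3+1·1 = 16 | 4·4 = 16
gcd(5,1,4) = 1

Coefficients: [5, 1, 4]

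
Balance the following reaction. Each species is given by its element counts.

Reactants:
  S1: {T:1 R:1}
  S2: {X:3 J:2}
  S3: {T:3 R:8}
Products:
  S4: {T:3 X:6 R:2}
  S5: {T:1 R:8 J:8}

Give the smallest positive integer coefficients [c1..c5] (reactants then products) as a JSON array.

T: 4·1+4·0+1·3 = 7 | 2·3+1·1 = 7
X: 4·0+4·3+1·0 = 12 | 2·6+1·0 = 12
R: 4·1+4·0+1·8 = 12 | 2·2+1·8 = 12
J: 4·0+4·2+1·0 = 8 | 2·0+1·8 = 8
gcd(4,4,1,2,1) = 1

Coefficients: [4, 4, 1, 2, 1]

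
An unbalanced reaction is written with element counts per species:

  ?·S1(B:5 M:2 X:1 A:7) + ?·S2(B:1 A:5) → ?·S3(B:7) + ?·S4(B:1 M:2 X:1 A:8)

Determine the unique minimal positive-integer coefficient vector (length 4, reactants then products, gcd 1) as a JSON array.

Coefficients: [5, 1, 3, 5]

B: 5·5+1·1 = 26 | 3·7+5·1 = 26
M: 5·2+1·0 = 10 | 3·0+5·2 = 10
X: 5·1+1·0 = 5 | 3·0+5·1 = 5
A: 5·7+1·5 = 40 | 3·0+5·8 = 40
gcd(5,1,3,5) = 1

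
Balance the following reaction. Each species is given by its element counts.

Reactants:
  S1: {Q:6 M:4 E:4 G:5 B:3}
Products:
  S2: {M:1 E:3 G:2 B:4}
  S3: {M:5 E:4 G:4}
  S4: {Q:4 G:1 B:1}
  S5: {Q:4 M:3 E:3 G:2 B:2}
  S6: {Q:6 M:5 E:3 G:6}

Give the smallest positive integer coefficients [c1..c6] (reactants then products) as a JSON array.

Q: 5·6 = 30 | 2·0+2·0+5·4+1·4+1·6 = 30
M: 5·4 = 20 | 2·1+2·5+5·0+1·3+1·5 = 20
E: 5·4 = 20 | 2·3+2·4+5·0+1·3+1·3 = 20
G: 5·5 = 25 | 2·2+2·4+5·1+1·2+1·6 = 25
B: 5·3 = 15 | 2·4+2·0+5·1+1·2+1·0 = 15
gcd(5,2,2,5,1,1) = 1

Coefficients: [5, 2, 2, 5, 1, 1]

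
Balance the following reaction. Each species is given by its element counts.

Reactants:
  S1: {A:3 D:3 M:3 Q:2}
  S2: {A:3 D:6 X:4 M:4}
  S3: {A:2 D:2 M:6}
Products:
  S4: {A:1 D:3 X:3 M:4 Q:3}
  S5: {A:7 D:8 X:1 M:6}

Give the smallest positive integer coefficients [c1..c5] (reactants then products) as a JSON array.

A: 6·3+4·3+1·2 = 32 | 4·1+4·7 = 32
D: 6·3+4·6+1·2 = 44 | 4·3+4·8 = 44
X: 6·0+4·4+1·0 = 16 | 4·3+4·1 = 16
M: 6·3+4·4+1·6 = 40 | 4·4+4·6 = 40
Q: 6·2+4·0+1·0 = 12 | 4·3+4·0 = 12
gcd(6,4,1,4,4) = 1

Coefficients: [6, 4, 1, 4, 4]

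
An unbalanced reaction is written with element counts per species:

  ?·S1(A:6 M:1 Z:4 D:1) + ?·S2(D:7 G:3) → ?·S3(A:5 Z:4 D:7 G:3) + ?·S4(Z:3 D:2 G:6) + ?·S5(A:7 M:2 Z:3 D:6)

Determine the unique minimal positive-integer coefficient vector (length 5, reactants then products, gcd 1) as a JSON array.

A: 6·6+5·0 = 36 | 3·5+1·0+3·7 = 36
M: 6·1+5·0 = 6 | 3·0+1·0+3·2 = 6
Z: 6·4+5·0 = 24 | 3·4+1·3+3·3 = 24
D: 6·1+5·7 = 41 | 3·7+1·2+3·6 = 41
G: 6·0+5·3 = 15 | 3·3+1·6+3·0 = 15
gcd(6,5,3,1,3) = 1

Coefficients: [6, 5, 3, 1, 3]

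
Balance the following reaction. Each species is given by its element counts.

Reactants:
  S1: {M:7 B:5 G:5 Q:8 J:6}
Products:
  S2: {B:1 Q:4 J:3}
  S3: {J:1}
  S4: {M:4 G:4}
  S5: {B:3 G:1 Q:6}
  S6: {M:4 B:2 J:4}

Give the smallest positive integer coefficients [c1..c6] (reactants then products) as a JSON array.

M: 4·7 = 28 | 2·0+6·0+4·4+4·0+3·4 = 28
B: 4·5 = 20 | 2·1+6·0+4·0+4·3+3·2 = 20
G: 4·5 = 20 | 2·0+6·0+4·4+4·1+3·0 = 20
Q: 4·8 = 32 | 2·4+6·0+4·0+4·6+3·0 = 32
J: 4·6 = 24 | 2·3+6·1+4·0+4·0+3·4 = 24
gcd(4,2,6,4,4,3) = 1

Coefficients: [4, 2, 6, 4, 4, 3]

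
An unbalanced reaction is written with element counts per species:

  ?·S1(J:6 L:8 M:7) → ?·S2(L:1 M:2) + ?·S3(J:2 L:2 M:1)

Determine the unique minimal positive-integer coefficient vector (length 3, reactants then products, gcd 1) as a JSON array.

J: 1·6 = 6 | 2·0+3·2 = 6
L: 1·8 = 8 | 2·1+3·2 = 8
M: 1·7 = 7 | 2·2+3·1 = 7
gcd(1,2,3) = 1

Coefficients: [1, 2, 3]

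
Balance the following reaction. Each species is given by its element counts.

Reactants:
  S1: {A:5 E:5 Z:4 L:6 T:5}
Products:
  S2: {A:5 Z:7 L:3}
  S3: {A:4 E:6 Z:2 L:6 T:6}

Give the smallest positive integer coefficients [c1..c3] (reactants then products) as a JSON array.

Coefficients: [6, 2, 5]

A: 6·5 = 30 | 2·5+5·4 = 30
E: 6·5 = 30 | 2·0+5·6 = 30
Z: 6·4 = 24 | 2·7+5·2 = 24
L: 6·6 = 36 | 2·3+5·6 = 36
T: 6·5 = 30 | 2·0+5·6 = 30
gcd(6,2,5) = 1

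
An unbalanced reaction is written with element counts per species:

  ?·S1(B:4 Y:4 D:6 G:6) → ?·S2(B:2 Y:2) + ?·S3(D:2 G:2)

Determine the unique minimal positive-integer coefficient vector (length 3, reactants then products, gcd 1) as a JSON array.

B: 1·4 = 4 | 2·2+3·0 = 4
Y: 1·4 = 4 | 2·2+3·0 = 4
D: 1·6 = 6 | 2·0+3·2 = 6
G: 1·6 = 6 | 2·0+3·2 = 6
gcd(1,2,3) = 1

Coefficients: [1, 2, 3]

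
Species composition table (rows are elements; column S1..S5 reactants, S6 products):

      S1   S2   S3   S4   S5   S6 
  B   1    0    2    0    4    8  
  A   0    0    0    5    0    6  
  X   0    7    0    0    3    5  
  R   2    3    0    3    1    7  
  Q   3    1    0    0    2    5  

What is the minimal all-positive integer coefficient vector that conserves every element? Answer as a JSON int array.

B: 4·1+1·0+6·2+6·0+6·4 = 40 | 5·8 = 40
A: 4·0+1·0+6·0+6·5+6·0 = 30 | 5·6 = 30
X: 4·0+1·7+6·0+6·0+6·3 = 25 | 5·5 = 25
R: 4·2+1·3+6·0+6·3+6·1 = 35 | 5·7 = 35
Q: 4·3+1·1+6·0+6·0+6·2 = 25 | 5·5 = 25
gcd(4,1,6,6,6,5) = 1

Coefficients: [4, 1, 6, 6, 6, 5]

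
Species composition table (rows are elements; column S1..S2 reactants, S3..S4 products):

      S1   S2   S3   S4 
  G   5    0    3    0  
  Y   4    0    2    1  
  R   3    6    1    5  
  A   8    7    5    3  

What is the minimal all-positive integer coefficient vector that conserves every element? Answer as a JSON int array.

Coefficients: [3, 1, 5, 2]

G: 3·5+1·0 = 15 | 5·3+2·0 = 15
Y: 3·4+1·0 = 12 | 5·2+2·1 = 12
R: 3·3+1·6 = 15 | 5·1+2·5 = 15
A: 3·8+1·7 = 31 | 5·5+2·3 = 31
gcd(3,1,5,2) = 1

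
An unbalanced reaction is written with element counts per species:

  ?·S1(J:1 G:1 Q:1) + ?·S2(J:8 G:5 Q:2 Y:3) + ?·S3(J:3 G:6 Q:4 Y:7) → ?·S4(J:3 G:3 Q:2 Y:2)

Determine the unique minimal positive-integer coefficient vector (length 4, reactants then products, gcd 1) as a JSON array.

Coefficients: [4, 1, 1, 5]

J: 4·1+1·8+1·3 = 15 | 5·3 = 15
G: 4·1+1·5+1·6 = 15 | 5·3 = 15
Q: 4·1+1·2+1·4 = 10 | 5·2 = 10
Y: 4·0+1·3+1·7 = 10 | 5·2 = 10
gcd(4,1,1,5) = 1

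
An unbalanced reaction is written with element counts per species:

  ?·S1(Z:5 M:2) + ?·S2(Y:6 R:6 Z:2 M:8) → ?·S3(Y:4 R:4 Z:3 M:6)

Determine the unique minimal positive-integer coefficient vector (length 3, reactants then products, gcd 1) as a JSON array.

Y: 1·0+2·6 = 12 | 3·4 = 12
R: 1·0+2·6 = 12 | 3·4 = 12
Z: 1·5+2·2 = 9 | 3·3 = 9
M: 1·2+2·8 = 18 | 3·6 = 18
gcd(1,2,3) = 1

Coefficients: [1, 2, 3]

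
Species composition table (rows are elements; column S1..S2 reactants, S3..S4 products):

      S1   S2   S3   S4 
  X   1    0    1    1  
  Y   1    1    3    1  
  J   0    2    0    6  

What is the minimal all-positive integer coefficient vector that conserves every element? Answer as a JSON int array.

X: 5·1+6·0 = 5 | 3·1+2·1 = 5
Y: 5·1+6·1 = 11 | 3·3+2·1 = 11
J: 5·0+6·2 = 12 | 3·0+2·6 = 12
gcd(5,6,3,2) = 1

Coefficients: [5, 6, 3, 2]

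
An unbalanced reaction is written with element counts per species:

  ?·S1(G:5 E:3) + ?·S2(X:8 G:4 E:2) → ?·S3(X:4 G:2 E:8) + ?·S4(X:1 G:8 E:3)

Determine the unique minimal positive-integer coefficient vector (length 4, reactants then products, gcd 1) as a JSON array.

Coefficients: [6, 1, 1, 4]

X: 6·0+1·8 = 8 | 1·4+4·1 = 8
G: 6·5+1·4 = 34 | 1·2+4·8 = 34
E: 6·3+1·2 = 20 | 1·8+4·3 = 20
gcd(6,1,1,4) = 1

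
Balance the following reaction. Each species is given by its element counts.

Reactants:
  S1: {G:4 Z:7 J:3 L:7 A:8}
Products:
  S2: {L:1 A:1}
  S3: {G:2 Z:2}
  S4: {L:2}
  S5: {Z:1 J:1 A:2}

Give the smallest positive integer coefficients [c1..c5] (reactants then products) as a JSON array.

G: 2·4 = 8 | 4·0+4·2+5·0+6·0 = 8
Z: 2·7 = 14 | 4·0+4·2+5·0+6·1 = 14
J: 2·3 = 6 | 4·0+4·0+5·0+6·1 = 6
L: 2·7 = 14 | 4·1+4·0+5·2+6·0 = 14
A: 2·8 = 16 | 4·1+4·0+5·0+6·2 = 16
gcd(2,4,4,5,6) = 1

Coefficients: [2, 4, 4, 5, 6]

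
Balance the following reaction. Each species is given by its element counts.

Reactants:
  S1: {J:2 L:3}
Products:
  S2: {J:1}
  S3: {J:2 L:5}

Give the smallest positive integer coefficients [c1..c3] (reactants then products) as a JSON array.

Coefficients: [5, 4, 3]

J: 5·2 = 10 | 4·1+3·2 = 10
L: 5·3 = 15 | 4·0+3·5 = 15
gcd(5,4,3) = 1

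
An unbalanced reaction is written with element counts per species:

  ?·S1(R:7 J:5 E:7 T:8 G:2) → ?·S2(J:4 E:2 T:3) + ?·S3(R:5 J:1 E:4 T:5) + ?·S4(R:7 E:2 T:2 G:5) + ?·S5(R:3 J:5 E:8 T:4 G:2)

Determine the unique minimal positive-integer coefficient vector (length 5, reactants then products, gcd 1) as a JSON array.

Coefficients: [6, 5, 5, 2, 1]

R: 6·7 = 42 | 5·0+5·5+2·7+1·3 = 42
J: 6·5 = 30 | 5·4+5·1+2·0+1·5 = 30
E: 6·7 = 42 | 5·2+5·4+2·2+1·8 = 42
T: 6·8 = 48 | 5·3+5·5+2·2+1·4 = 48
G: 6·2 = 12 | 5·0+5·0+2·5+1·2 = 12
gcd(6,5,5,2,1) = 1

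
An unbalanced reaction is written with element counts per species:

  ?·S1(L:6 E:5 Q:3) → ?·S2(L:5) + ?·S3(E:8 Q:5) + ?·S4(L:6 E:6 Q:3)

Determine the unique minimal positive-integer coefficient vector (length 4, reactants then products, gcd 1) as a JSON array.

Coefficients: [6, 6, 3, 1]

L: 6·6 = 36 | 6·5+3·0+1·6 = 36
E: 6·5 = 30 | 6·0+3·8+1·6 = 30
Q: 6·3 = 18 | 6·0+3·5+1·3 = 18
gcd(6,6,3,1) = 1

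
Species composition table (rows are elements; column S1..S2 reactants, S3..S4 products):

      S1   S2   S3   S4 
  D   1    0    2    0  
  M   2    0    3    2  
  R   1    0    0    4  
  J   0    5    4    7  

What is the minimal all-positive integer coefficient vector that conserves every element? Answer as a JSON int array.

D: 4·1+3·0 = 4 | 2·2+1·0 = 4
M: 4·2+3·0 = 8 | 2·3+1·2 = 8
R: 4·1+3·0 = 4 | 2·0+1·4 = 4
J: 4·0+3·5 = 15 | 2·4+1·7 = 15
gcd(4,3,2,1) = 1

Coefficients: [4, 3, 2, 1]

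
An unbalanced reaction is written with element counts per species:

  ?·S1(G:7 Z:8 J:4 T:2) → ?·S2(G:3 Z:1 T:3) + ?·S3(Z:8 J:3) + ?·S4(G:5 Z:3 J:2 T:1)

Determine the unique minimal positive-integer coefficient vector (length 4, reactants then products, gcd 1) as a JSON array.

G: 4·7 = 28 | 1·3+2·0+5·5 = 28
Z: 4·8 = 32 | 1·1+2·8+5·3 = 32
J: 4·4 = 16 | 1·0+2·3+5·2 = 16
T: 4·2 = 8 | 1·3+2·0+5·1 = 8
gcd(4,1,2,5) = 1

Coefficients: [4, 1, 2, 5]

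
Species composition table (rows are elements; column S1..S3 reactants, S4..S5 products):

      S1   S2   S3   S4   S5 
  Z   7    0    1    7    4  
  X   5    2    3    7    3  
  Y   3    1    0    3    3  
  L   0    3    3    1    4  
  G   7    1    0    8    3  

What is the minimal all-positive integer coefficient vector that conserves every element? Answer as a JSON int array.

Coefficients: [5, 3, 1, 4, 2]

Z: 5·7+3·0+1·1 = 36 | 4·7+2·4 = 36
X: 5·5+3·2+1·3 = 34 | 4·7+2·3 = 34
Y: 5·3+3·1+1·0 = 18 | 4·3+2·3 = 18
L: 5·0+3·3+1·3 = 12 | 4·1+2·4 = 12
G: 5·7+3·1+1·0 = 38 | 4·8+2·3 = 38
gcd(5,3,1,4,2) = 1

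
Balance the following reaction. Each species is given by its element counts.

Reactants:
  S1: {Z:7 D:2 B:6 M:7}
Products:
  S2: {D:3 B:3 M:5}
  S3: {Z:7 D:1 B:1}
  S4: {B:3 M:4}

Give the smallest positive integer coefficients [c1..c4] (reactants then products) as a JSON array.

Coefficients: [3, 1, 3, 4]

Z: 3·7 = 21 | 1·0+3·7+4·0 = 21
D: 3·2 = 6 | 1·3+3·1+4·0 = 6
B: 3·6 = 18 | 1·3+3·1+4·3 = 18
M: 3·7 = 21 | 1·5+3·0+4·4 = 21
gcd(3,1,3,4) = 1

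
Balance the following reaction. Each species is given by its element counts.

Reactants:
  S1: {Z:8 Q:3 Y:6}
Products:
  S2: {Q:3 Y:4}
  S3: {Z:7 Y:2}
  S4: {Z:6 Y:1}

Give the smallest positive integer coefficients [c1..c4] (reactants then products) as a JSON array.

Z: 5·8 = 40 | 5·0+4·7+2·6 = 40
Q: 5·3 = 15 | 5·3+4·0+2·0 = 15
Y: 5·6 = 30 | 5·4+4·2+2·1 = 30
gcd(5,5,4,2) = 1

Coefficients: [5, 5, 4, 2]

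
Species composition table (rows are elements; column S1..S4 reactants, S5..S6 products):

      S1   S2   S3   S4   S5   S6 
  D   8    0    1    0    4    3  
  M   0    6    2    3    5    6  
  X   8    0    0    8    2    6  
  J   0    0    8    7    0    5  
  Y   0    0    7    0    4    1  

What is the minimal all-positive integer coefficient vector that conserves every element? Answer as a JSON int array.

D: 3·8+6·0+2·1+2·0 = 26 | 2·4+6·3 = 26
M: 3·0+6·6+2·2+2·3 = 46 | 2·5+6·6 = 46
X: 3·8+6·0+2·0+2·8 = 40 | 2·2+6·6 = 40
J: 3·0+6·0+2·8+2·7 = 30 | 2·0+6·5 = 30
Y: 3·0+6·0+2·7+2·0 = 14 | 2·4+6·1 = 14
gcd(3,6,2,2,2,6) = 1

Coefficients: [3, 6, 2, 2, 2, 6]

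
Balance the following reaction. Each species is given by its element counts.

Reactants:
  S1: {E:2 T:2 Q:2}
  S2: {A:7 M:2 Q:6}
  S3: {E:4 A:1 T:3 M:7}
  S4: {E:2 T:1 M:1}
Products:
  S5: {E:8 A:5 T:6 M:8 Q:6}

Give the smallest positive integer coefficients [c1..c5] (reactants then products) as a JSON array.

Coefficients: [6, 3, 4, 6, 5]

E: 6·2+3·0+4·4+6·2 = 40 | 5·8 = 40
A: 6·0+3·7+4·1+6·0 = 25 | 5·5 = 25
T: 6·2+3·0+4·3+6·1 = 30 | 5·6 = 30
M: 6·0+3·2+4·7+6·1 = 40 | 5·8 = 40
Q: 6·2+3·6+4·0+6·0 = 30 | 5·6 = 30
gcd(6,3,4,6,5) = 1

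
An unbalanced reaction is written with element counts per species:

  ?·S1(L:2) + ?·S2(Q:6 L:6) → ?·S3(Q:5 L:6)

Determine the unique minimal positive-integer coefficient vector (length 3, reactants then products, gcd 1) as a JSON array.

Coefficients: [3, 5, 6]

Q: 3·0+5·6 = 30 | 6·5 = 30
L: 3·2+5·6 = 36 | 6·6 = 36
gcd(3,5,6) = 1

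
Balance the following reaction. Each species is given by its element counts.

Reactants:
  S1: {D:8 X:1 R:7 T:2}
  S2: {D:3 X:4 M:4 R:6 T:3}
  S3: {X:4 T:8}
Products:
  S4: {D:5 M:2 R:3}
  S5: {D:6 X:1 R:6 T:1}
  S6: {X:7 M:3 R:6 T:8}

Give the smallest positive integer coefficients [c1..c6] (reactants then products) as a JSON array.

D: 6·8+6·3+1·0 = 66 | 6·5+6·6+4·0 = 66
X: 6·1+6·4+1·4 = 34 | 6·0+6·1+4·7 = 34
M: 6·0+6·4+1·0 = 24 | 6·2+6·0+4·3 = 24
R: 6·7+6·6+1·0 = 78 | 6·3+6·6+4·6 = 78
T: 6·2+6·3+1·8 = 38 | 6·0+6·1+4·8 = 38
gcd(6,6,1,6,6,4) = 1

Coefficients: [6, 6, 1, 6, 6, 4]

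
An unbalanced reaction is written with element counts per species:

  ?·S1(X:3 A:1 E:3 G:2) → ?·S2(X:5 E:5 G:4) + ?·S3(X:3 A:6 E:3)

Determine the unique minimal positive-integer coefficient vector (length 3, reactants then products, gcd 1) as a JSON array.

X: 6·3 = 18 | 3·5+1·3 = 18
A: 6·1 = 6 | 3·0+1·6 = 6
E: 6·3 = 18 | 3·5+1·3 = 18
G: 6·2 = 12 | 3·4+1·0 = 12
gcd(6,3,1) = 1

Coefficients: [6, 3, 1]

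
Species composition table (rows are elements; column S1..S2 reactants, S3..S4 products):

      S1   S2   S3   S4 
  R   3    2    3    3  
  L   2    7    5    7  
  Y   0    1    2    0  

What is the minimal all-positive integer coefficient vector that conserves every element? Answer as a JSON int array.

Coefficients: [4, 6, 3, 5]

R: 4·3+6·2 = 24 | 3·3+5·3 = 24
L: 4·2+6·7 = 50 | 3·5+5·7 = 50
Y: 4·0+6·1 = 6 | 3·2+5·0 = 6
gcd(4,6,3,5) = 1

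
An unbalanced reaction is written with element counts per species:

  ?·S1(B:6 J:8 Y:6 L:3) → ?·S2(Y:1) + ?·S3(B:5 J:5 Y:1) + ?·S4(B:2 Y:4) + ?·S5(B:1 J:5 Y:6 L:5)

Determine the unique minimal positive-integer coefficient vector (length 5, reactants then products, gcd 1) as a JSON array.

Coefficients: [5, 3, 5, 1, 3]

B: 5·6 = 30 | 3·0+5·5+1·2+3·1 = 30
J: 5·8 = 40 | 3·0+5·5+1·0+3·5 = 40
Y: 5·6 = 30 | 3·1+5·1+1·4+3·6 = 30
L: 5·3 = 15 | 3·0+5·0+1·0+3·5 = 15
gcd(5,3,5,1,3) = 1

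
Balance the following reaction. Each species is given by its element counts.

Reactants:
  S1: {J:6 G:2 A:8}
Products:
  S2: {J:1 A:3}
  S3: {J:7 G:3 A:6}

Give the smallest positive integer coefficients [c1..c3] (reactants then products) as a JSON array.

Coefficients: [3, 4, 2]

J: 3·6 = 18 | 4·1+2·7 = 18
G: 3·2 = 6 | 4·0+2·3 = 6
A: 3·8 = 24 | 4·3+2·6 = 24
gcd(3,4,2) = 1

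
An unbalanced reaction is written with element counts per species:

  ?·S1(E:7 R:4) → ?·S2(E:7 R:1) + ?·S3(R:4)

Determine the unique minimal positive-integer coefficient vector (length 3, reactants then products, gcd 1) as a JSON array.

Coefficients: [4, 4, 3]

E: 4·7 = 28 | 4·7+3·0 = 28
R: 4·4 = 16 | 4·1+3·4 = 16
gcd(4,4,3) = 1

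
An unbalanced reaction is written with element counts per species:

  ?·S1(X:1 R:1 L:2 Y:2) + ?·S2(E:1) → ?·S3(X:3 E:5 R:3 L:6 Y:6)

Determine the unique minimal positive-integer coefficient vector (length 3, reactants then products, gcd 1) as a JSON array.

Coefficients: [3, 5, 1]

X: 3·1+5·0 = 3 | 1·3 = 3
E: 3·0+5·1 = 5 | 1·5 = 5
R: 3·1+5·0 = 3 | 1·3 = 3
L: 3·2+5·0 = 6 | 1·6 = 6
Y: 3·2+5·0 = 6 | 1·6 = 6
gcd(3,5,1) = 1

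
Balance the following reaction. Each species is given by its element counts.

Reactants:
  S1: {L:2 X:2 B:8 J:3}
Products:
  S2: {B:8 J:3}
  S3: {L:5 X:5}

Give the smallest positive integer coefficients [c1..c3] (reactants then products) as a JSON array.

Coefficients: [5, 5, 2]

L: 5·2 = 10 | 5·0+2·5 = 10
X: 5·2 = 10 | 5·0+2·5 = 10
B: 5·8 = 40 | 5·8+2·0 = 40
J: 5·3 = 15 | 5·3+2·0 = 15
gcd(5,5,2) = 1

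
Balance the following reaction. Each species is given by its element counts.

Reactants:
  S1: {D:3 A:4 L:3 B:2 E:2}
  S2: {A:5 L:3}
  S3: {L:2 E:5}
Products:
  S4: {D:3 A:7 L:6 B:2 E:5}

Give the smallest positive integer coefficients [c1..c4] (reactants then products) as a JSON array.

Coefficients: [5, 3, 3, 5]

D: 5·3+3·0+3·0 = 15 | 5·3 = 15
A: 5·4+3·5+3·0 = 35 | 5·7 = 35
L: 5·3+3·3+3·2 = 30 | 5·6 = 30
B: 5·2+3·0+3·0 = 10 | 5·2 = 10
E: 5·2+3·0+3·5 = 25 | 5·5 = 25
gcd(5,3,3,5) = 1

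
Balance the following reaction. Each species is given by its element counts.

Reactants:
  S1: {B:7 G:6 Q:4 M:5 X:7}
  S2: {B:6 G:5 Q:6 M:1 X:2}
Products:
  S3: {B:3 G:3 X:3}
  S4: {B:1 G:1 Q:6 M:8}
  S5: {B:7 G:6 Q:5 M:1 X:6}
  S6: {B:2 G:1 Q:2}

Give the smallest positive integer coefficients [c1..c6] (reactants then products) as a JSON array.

Coefficients: [3, 3, 5, 2, 2, 4]

B: 3·7+3·6 = 39 | 5·3+2·1+2·7+4·2 = 39
G: 3·6+3·5 = 33 | 5·3+2·1+2·6+4·1 = 33
Q: 3·4+3·6 = 30 | 5·0+2·6+2·5+4·2 = 30
M: 3·5+3·1 = 18 | 5·0+2·8+2·1+4·0 = 18
X: 3·7+3·2 = 27 | 5·3+2·0+2·6+4·0 = 27
gcd(3,3,5,2,2,4) = 1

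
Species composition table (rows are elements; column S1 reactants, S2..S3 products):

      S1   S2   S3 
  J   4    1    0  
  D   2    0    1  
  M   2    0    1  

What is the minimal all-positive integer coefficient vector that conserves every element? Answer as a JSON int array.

Coefficients: [1, 4, 2]

J: 1·4 = 4 | 4·1+2·0 = 4
D: 1·2 = 2 | 4·0+2·1 = 2
M: 1·2 = 2 | 4·0+2·1 = 2
gcd(1,4,2) = 1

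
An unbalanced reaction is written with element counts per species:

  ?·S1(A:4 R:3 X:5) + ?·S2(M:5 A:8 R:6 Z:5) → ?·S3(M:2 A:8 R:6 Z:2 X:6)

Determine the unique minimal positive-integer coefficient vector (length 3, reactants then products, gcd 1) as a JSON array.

M: 6·0+2·5 = 10 | 5·2 = 10
A: 6·4+2·8 = 40 | 5·8 = 40
R: 6·3+2·6 = 30 | 5·6 = 30
Z: 6·0+2·5 = 10 | 5·2 = 10
X: 6·5+2·0 = 30 | 5·6 = 30
gcd(6,2,5) = 1

Coefficients: [6, 2, 5]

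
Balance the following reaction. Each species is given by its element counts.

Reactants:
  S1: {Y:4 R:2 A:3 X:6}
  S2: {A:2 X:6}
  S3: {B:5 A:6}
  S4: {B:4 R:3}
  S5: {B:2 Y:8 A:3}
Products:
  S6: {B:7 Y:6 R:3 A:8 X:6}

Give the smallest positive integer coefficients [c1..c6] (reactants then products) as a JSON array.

Coefficients: [3, 3, 4, 4, 3, 6]

B: 3·0+3·0+4·5+4·4+3·2 = 42 | 6·7 = 42
Y: 3·4+3·0+4·0+4·0+3·8 = 36 | 6·6 = 36
R: 3·2+3·0+4·0+4·3+3·0 = 18 | 6·3 = 18
A: 3·3+3·2+4·6+4·0+3·3 = 48 | 6·8 = 48
X: 3·6+3·6+4·0+4·0+3·0 = 36 | 6·6 = 36
gcd(3,3,4,4,3,6) = 1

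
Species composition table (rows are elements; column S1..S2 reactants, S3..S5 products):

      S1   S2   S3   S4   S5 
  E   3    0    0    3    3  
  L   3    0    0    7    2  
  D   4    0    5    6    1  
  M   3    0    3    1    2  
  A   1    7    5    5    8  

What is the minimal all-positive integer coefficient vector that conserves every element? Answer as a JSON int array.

Coefficients: [5, 6, 2, 1, 4]

E: 5·3+6·0 = 15 | 2·0+1·3+4·3 = 15
L: 5·3+6·0 = 15 | 2·0+1·7+4·2 = 15
D: 5·4+6·0 = 20 | 2·5+1·6+4·1 = 20
M: 5·3+6·0 = 15 | 2·3+1·1+4·2 = 15
A: 5·1+6·7 = 47 | 2·5+1·5+4·8 = 47
gcd(5,6,2,1,4) = 1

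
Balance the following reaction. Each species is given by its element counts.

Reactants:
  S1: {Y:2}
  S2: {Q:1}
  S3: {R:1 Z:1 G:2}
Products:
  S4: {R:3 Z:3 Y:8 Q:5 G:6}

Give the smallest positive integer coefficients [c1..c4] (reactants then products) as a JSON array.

R: 4·0+5·0+3·1 = 3 | 1·3 = 3
Z: 4·0+5·0+3·1 = 3 | 1·3 = 3
Y: 4·2+5·0+3·0 = 8 | 1·8 = 8
Q: 4·0+5·1+3·0 = 5 | 1·5 = 5
G: 4·0+5·0+3·2 = 6 | 1·6 = 6
gcd(4,5,3,1) = 1

Coefficients: [4, 5, 3, 1]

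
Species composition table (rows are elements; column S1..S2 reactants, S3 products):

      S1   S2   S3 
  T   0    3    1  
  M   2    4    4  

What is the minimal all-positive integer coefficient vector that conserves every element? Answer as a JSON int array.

T: 4·0+1·3 = 3 | 3·1 = 3
M: 4·2+1·4 = 12 | 3·4 = 12
gcd(4,1,3) = 1

Coefficients: [4, 1, 3]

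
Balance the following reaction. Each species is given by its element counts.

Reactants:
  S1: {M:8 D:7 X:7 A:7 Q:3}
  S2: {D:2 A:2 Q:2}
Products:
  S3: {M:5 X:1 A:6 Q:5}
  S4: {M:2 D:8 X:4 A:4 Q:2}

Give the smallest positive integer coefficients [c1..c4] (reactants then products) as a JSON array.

M: 2·8+5·0 = 16 | 2·5+3·2 = 16
D: 2·7+5·2 = 24 | 2·0+3·8 = 24
X: 2·7+5·0 = 14 | 2·1+3·4 = 14
A: 2·7+5·2 = 24 | 2·6+3·4 = 24
Q: 2·3+5·2 = 16 | 2·5+3·2 = 16
gcd(2,5,2,3) = 1

Coefficients: [2, 5, 2, 3]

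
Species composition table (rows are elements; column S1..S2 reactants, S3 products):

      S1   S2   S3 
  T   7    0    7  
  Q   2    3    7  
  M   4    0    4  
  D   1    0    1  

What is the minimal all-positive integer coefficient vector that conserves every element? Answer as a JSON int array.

T: 3·7+5·0 = 21 | 3·7 = 21
Q: 3·2+5·3 = 21 | 3·7 = 21
M: 3·4+5·0 = 12 | 3·4 = 12
D: 3·1+5·0 = 3 | 3·1 = 3
gcd(3,5,3) = 1

Coefficients: [3, 5, 3]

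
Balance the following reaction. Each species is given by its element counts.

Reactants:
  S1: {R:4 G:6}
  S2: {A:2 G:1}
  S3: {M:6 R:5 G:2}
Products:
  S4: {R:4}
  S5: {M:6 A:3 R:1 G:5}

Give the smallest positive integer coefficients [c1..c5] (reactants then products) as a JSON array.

M: 1·0+6·0+4·6 = 24 | 5·0+4·6 = 24
A: 1·0+6·2+4·0 = 12 | 5·0+4·3 = 12
R: 1·4+6·0+4·5 = 24 | 5·4+4·1 = 24
G: 1·6+6·1+4·2 = 20 | 5·0+4·5 = 20
gcd(1,6,4,5,4) = 1

Coefficients: [1, 6, 4, 5, 4]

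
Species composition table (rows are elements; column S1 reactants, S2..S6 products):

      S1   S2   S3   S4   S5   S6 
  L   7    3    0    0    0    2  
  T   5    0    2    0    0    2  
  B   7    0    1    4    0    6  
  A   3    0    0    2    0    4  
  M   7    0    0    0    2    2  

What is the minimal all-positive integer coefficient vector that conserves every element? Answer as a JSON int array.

Coefficients: [2, 4, 4, 1, 6, 1]

L: 2·7 = 14 | 4·3+4·0+1·0+6·0+1·2 = 14
T: 2·5 = 10 | 4·0+4·2+1·0+6·0+1·2 = 10
B: 2·7 = 14 | 4·0+4·1+1·4+6·0+1·6 = 14
A: 2·3 = 6 | 4·0+4·0+1·2+6·0+1·4 = 6
M: 2·7 = 14 | 4·0+4·0+1·0+6·2+1·2 = 14
gcd(2,4,4,1,6,1) = 1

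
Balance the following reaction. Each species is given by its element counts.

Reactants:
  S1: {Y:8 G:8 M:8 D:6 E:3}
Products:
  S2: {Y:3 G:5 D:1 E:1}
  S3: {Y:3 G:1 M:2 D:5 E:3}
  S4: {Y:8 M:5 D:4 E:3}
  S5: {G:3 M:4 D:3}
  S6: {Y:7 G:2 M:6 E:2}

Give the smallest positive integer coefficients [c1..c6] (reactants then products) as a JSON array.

Y: 6·8 = 48 | 5·3+1·3+2·8+6·0+2·7 = 48
G: 6·8 = 48 | 5·5+1·1+2·0+6·3+2·2 = 48
M: 6·8 = 48 | 5·0+1·2+2·5+6·4+2·6 = 48
D: 6·6 = 36 | 5·1+1·5+2·4+6·3+2·0 = 36
E: 6·3 = 18 | 5·1+1·3+2·3+6·0+2·2 = 18
gcd(6,5,1,2,6,2) = 1

Coefficients: [6, 5, 1, 2, 6, 2]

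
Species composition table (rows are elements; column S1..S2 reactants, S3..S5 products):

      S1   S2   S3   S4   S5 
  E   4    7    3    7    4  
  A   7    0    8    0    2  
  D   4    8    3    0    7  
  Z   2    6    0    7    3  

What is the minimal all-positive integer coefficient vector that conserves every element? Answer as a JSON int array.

Coefficients: [2, 2, 1, 1, 3]

E: 2·4+2·7 = 22 | 1·3+1·7+3·4 = 22
A: 2·7+2·0 = 14 | 1·8+1·0+3·2 = 14
D: 2·4+2·8 = 24 | 1·3+1·0+3·7 = 24
Z: 2·2+2·6 = 16 | 1·0+1·7+3·3 = 16
gcd(2,2,1,1,3) = 1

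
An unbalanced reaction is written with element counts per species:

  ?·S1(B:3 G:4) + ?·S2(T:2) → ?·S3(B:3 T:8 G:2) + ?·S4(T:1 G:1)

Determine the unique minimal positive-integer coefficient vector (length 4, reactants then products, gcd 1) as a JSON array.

B: 1·3+5·0 = 3 | 1·3+2·0 = 3
T: 1·0+5·2 = 10 | 1·8+2·1 = 10
G: 1·4+5·0 = 4 | 1·2+2·1 = 4
gcd(1,5,1,2) = 1

Coefficients: [1, 5, 1, 2]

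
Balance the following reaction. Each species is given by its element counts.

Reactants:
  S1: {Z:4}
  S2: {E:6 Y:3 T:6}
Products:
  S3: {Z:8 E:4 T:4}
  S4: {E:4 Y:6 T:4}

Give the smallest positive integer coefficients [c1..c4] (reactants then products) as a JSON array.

Coefficients: [4, 2, 2, 1]

Z: 4·4+2·0 = 16 | 2·8+1·0 = 16
E: 4·0+2·6 = 12 | 2·4+1·4 = 12
Y: 4·0+2·3 = 6 | 2·0+1·6 = 6
T: 4·0+2·6 = 12 | 2·4+1·4 = 12
gcd(4,2,2,1) = 1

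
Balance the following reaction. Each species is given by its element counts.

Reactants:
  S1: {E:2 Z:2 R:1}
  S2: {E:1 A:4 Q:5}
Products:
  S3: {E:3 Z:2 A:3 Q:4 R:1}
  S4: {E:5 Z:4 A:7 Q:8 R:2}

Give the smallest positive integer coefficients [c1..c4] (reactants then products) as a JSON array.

Coefficients: [5, 4, 3, 1]

E: 5·2+4·1 = 14 | 3·3+1·5 = 14
Z: 5·2+4·0 = 10 | 3·2+1·4 = 10
A: 5·0+4·4 = 16 | 3·3+1·7 = 16
Q: 5·0+4·5 = 20 | 3·4+1·8 = 20
R: 5·1+4·0 = 5 | 3·1+1·2 = 5
gcd(5,4,3,1) = 1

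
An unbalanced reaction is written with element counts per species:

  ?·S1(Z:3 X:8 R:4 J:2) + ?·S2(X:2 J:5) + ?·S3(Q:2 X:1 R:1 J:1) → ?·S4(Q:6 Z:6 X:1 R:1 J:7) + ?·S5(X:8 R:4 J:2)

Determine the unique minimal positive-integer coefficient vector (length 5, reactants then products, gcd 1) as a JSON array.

Q: 4·0+2·0+6·2 = 12 | 2·6+5·0 = 12
Z: 4·3+2·0+6·0 = 12 | 2·6+5·0 = 12
X: 4·8+2·2+6·1 = 42 | 2·1+5·8 = 42
R: 4·4+2·0+6·1 = 22 | 2·1+5·4 = 22
J: 4·2+2·5+6·1 = 24 | 2·7+5·2 = 24
gcd(4,2,6,2,5) = 1

Coefficients: [4, 2, 6, 2, 5]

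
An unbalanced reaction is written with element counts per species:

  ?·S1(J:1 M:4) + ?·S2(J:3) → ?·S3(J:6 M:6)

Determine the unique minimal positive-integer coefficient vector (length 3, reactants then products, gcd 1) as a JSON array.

Coefficients: [3, 3, 2]

J: 3·1+3·3 = 12 | 2·6 = 12
M: 3·4+3·0 = 12 | 2·6 = 12
gcd(3,3,2) = 1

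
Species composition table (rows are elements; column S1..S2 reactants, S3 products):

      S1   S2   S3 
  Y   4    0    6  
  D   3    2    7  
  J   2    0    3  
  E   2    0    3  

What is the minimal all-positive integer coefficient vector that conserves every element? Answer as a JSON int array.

Coefficients: [6, 5, 4]

Y: 6·4+5·0 = 24 | 4·6 = 24
D: 6·3+5·2 = 28 | 4·7 = 28
J: 6·2+5·0 = 12 | 4·3 = 12
E: 6·2+5·0 = 12 | 4·3 = 12
gcd(6,5,4) = 1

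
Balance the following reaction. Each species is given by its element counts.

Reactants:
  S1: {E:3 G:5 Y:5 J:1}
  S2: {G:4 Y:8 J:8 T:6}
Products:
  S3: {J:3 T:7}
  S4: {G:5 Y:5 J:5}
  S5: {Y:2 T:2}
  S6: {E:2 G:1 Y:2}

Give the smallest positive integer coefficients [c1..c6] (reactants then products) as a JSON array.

E: 4·3+4·0 = 12 | 2·0+6·0+5·0+6·2 = 12
G: 4·5+4·4 = 36 | 2·0+6·5+5·0+6·1 = 36
Y: 4·5+4·8 = 52 | 2·0+6·5+5·2+6·2 = 52
J: 4·1+4·8 = 36 | 2·3+6·5+5·0+6·0 = 36
T: 4·0+4·6 = 24 | 2·7+6·0+5·2+6·0 = 24
gcd(4,4,2,6,5,6) = 1

Coefficients: [4, 4, 2, 6, 5, 6]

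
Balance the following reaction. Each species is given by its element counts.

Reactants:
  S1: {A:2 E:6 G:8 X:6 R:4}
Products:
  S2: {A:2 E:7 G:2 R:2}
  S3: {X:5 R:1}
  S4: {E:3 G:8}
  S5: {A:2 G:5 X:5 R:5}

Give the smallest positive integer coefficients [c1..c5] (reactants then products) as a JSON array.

Coefficients: [5, 3, 4, 3, 2]

A: 5·2 = 10 | 3·2+4·0+3·0+2·2 = 10
E: 5·6 = 30 | 3·7+4·0+3·3+2·0 = 30
G: 5·8 = 40 | 3·2+4·0+3·8+2·5 = 40
X: 5·6 = 30 | 3·0+4·5+3·0+2·5 = 30
R: 5·4 = 20 | 3·2+4·1+3·0+2·5 = 20
gcd(5,3,4,3,2) = 1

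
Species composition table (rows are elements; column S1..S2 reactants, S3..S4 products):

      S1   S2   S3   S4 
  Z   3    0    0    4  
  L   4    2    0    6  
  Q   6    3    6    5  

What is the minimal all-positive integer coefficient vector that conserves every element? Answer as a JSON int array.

Z: 4·3+1·0 = 12 | 2·0+3·4 = 12
L: 4·4+1·2 = 18 | 2·0+3·6 = 18
Q: 4·6+1·3 = 27 | 2·6+3·5 = 27
gcd(4,1,2,3) = 1

Coefficients: [4, 1, 2, 3]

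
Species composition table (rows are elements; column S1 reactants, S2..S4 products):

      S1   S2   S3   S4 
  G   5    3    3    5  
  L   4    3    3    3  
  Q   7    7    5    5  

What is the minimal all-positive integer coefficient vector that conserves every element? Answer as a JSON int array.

G: 6·5 = 30 | 1·3+4·3+3·5 = 30
L: 6·4 = 24 | 1·3+4·3+3·3 = 24
Q: 6·7 = 42 | 1·7+4·5+3·5 = 42
gcd(6,1,4,3) = 1

Coefficients: [6, 1, 4, 3]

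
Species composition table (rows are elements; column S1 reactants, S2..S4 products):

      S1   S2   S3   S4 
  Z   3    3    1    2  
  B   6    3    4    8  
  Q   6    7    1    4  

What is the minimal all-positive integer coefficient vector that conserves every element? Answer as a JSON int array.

Coefficients: [6, 4, 4, 1]

Z: 6·3 = 18 | 4·3+4·1+1·2 = 18
B: 6·6 = 36 | 4·3+4·4+1·8 = 36
Q: 6·6 = 36 | 4·7+4·1+1·4 = 36
gcd(6,4,4,1) = 1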